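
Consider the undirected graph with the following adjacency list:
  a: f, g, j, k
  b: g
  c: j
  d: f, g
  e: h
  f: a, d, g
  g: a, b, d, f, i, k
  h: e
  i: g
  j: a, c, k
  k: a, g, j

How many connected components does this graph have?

2

Starting from e we can reach e, h. That is one component of size 2.
Starting from a we can reach a, b, c, d, f, g, i, j, k. That is one component of size 9.
Total: 2 components.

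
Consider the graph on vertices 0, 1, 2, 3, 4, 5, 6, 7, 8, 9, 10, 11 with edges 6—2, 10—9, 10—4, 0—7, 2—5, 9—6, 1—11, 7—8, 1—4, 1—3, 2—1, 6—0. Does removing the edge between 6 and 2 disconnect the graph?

After removing 6—2, the path 6-9-10-4-1-2 still connects them, so the edge is not a bridge.

No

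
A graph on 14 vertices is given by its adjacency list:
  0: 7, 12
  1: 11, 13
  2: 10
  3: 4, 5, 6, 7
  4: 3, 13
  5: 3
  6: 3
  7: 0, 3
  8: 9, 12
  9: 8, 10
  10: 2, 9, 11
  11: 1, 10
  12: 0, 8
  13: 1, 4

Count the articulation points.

2

Removing 3 increases the component count from 1 to 3, so 3 is a cut vertex.
Removing 10 increases the component count from 1 to 2, so 10 is a cut vertex.
By contrast removing 0 leaves 1 component; it is not a cut vertex. No other vertex is a cut vertex either.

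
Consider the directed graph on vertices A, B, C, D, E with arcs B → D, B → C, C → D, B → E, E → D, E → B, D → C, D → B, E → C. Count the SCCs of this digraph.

2

{B, C, D, E} are all mutually reachable — one SCC of size 4.
{A} is an SCC by itself.
That gives 2 strongly connected components.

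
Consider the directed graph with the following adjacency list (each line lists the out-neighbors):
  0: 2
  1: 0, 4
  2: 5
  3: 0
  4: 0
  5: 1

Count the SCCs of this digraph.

2

{0, 1, 2, 4, 5} are all mutually reachable — one SCC of size 5.
{3} is an SCC by itself.
That gives 2 strongly connected components.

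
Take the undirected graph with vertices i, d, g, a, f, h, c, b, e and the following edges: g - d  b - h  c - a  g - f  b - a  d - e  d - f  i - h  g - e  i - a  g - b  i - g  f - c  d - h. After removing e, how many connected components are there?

With e gone, the remaining components are: {a, b, c, d, f, g, h, i}.
That is 1 component.

1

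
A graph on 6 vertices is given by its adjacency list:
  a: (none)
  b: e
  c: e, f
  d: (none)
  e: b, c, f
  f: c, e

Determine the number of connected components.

3

a is isolated — a component by itself.
d is isolated — a component by itself.
Starting from b we can reach b, c, e, f. That is one component of size 4.
Total: 3 components.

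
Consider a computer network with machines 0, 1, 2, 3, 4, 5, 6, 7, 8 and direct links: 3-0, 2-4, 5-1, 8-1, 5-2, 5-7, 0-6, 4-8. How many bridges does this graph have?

3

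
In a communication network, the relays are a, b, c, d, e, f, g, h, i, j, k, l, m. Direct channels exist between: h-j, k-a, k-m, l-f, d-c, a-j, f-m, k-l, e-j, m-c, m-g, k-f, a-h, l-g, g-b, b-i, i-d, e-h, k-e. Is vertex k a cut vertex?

Deleting k raises the number of components from 1 to 2, so k is a cut vertex.

Yes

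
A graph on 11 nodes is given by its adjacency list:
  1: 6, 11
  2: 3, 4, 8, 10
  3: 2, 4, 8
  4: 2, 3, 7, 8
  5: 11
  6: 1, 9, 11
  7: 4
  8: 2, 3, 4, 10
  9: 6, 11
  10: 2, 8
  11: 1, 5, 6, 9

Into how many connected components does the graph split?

2

Starting from 1 we can reach 1, 5, 6, 9, 11. That is one component of size 5.
Starting from 2 we can reach 2, 3, 4, 7, 8, 10. That is one component of size 6.
Total: 2 components.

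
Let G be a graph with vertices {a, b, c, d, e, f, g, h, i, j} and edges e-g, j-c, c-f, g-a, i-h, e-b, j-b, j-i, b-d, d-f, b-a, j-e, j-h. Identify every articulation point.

j

Removing j increases the component count from 1 to 2, so j is a cut vertex.
By contrast removing d leaves 1 component; it is not a cut vertex. No other vertex is a cut vertex either.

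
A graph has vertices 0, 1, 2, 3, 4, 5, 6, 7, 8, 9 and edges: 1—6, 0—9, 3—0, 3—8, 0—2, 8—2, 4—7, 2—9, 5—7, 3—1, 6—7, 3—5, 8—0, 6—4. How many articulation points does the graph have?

Removing 3 increases the component count from 1 to 2, so 3 is a cut vertex.
By contrast removing 8 leaves 1 component; it is not a cut vertex. No other vertex is a cut vertex either.

1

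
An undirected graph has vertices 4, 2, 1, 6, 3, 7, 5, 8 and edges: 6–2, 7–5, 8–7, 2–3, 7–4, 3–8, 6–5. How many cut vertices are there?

Removing 7 increases the component count from 2 to 3, so 7 is a cut vertex.
By contrast removing 8 leaves 2 components; it is not a cut vertex. No other vertex is a cut vertex either.

1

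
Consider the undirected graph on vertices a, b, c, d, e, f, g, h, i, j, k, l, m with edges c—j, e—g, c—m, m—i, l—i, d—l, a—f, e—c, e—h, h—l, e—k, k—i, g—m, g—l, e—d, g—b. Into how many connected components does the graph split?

Starting from a we can reach a, f. That is one component of size 2.
Starting from b we can reach b, c, d, e, g, h, i, j, k, l, m. That is one component of size 11.
Total: 2 components.

2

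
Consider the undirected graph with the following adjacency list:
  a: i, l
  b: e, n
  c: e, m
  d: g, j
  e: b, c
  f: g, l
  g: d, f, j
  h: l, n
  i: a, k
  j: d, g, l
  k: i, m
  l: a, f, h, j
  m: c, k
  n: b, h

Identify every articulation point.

Removing l increases the component count from 1 to 2, so l is a cut vertex.
By contrast removing a leaves 1 component; it is not a cut vertex. No other vertex is a cut vertex either.

l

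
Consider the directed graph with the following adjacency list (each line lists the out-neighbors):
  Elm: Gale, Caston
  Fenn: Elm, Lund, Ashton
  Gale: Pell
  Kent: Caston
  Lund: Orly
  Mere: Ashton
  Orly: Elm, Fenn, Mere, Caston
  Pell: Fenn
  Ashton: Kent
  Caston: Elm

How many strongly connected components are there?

1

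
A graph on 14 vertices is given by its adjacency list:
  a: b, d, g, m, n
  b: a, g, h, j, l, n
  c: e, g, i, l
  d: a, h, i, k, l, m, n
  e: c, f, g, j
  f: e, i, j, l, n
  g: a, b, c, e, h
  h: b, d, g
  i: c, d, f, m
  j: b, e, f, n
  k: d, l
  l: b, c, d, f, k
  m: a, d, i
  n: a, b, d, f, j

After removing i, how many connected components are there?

1

With i gone, the remaining components are: {a, b, c, d, e, f, g, h, j, k, l, m, n}.
That is 1 component.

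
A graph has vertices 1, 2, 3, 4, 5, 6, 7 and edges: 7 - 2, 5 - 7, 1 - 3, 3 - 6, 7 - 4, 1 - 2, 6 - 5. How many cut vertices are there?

1

Removing 7 increases the component count from 1 to 2, so 7 is a cut vertex.
By contrast removing 3 leaves 1 component; it is not a cut vertex. No other vertex is a cut vertex either.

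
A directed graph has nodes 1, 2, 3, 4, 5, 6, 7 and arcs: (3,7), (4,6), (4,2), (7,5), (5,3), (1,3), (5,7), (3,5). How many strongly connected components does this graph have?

{3, 5, 7} are all mutually reachable — one SCC of size 3.
{4} is an SCC by itself.
{6} is an SCC by itself.
{2} is an SCC by itself.
{1} is an SCC by itself.
That gives 5 strongly connected components.

5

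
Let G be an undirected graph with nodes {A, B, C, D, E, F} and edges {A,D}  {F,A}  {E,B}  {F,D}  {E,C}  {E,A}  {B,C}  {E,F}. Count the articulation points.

1

Removing E increases the component count from 1 to 2, so E is a cut vertex.
By contrast removing D leaves 1 component; it is not a cut vertex. No other vertex is a cut vertex either.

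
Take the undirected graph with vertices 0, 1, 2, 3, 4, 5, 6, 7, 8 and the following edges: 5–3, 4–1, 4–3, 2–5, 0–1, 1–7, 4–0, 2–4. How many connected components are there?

8 is isolated — a component by itself.
6 is isolated — a component by itself.
Starting from 0 we can reach 0, 1, 2, 3, 4, 5, 7. That is one component of size 7.
Total: 3 components.

3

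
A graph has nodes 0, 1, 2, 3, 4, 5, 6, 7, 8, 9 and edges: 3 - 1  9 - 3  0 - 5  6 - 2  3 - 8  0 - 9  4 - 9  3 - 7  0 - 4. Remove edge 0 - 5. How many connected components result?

Before removal there are 2 components.
0 - 5 is a bridge — removing it separates 0's side from 5's side.
After removal: 3 components.

3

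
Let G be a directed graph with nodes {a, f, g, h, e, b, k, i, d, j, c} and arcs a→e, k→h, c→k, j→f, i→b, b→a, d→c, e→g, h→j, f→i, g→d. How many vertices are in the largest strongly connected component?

11

{a, b, c, d, e, f, g, h, i, j, k} are all mutually reachable — one SCC of size 11.
The largest has 11 vertices.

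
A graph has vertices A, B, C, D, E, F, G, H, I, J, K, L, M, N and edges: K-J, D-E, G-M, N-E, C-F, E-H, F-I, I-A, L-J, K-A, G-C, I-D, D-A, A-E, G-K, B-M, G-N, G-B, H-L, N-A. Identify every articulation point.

Removing G increases the component count from 1 to 2, so G is a cut vertex.
By contrast removing K leaves 1 component; it is not a cut vertex. No other vertex is a cut vertex either.

G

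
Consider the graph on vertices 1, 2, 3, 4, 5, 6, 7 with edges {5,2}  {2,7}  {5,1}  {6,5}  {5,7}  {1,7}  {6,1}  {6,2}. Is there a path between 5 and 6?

From 5 we can reach 1, 2, 5, 6, 7, which includes 6.

Yes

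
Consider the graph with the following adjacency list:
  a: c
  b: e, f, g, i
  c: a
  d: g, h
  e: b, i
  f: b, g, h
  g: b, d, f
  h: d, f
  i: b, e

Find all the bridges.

a-c

The edges on the cycle b-i-e-b are not bridges since each lies on that cycle.
But removing c-a disconnects c from a — this is a bridge.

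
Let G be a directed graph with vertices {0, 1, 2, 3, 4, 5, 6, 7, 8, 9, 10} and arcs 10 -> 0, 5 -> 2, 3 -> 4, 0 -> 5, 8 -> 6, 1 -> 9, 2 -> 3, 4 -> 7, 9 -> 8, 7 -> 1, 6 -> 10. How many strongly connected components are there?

{0, 1, 2, 3, 4, 5, 6, 7, 8, 9, 10} are all mutually reachable — one SCC of size 11.
That gives 1 strongly connected component.

1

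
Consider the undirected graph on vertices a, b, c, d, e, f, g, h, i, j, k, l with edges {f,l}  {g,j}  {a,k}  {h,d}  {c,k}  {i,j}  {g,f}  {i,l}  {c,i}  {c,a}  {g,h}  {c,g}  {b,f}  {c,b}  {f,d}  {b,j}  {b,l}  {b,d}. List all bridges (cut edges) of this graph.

The edges on the cycle c-a-k-c are not bridges since each lies on that cycle.
Every edge lies on some cycle, so there are no bridges.

none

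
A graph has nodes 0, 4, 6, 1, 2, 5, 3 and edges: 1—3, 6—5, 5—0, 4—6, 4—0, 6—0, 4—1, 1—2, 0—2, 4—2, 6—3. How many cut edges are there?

0

The edges on the cycle 4-1-2-4 are not bridges since each lies on that cycle.
Every edge lies on some cycle, so there are no bridges.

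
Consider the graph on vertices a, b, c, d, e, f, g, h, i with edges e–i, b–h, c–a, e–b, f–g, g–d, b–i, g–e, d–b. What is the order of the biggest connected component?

7

Starting from a we can reach a, c. That is one component of size 2.
Starting from b we can reach b, d, e, f, g, h, i. That is one component of size 7.
The largest has 7 vertices.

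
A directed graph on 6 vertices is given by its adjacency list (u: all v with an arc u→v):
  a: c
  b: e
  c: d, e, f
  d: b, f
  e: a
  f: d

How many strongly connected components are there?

1

{a, b, c, d, e, f} are all mutually reachable — one SCC of size 6.
That gives 1 strongly connected component.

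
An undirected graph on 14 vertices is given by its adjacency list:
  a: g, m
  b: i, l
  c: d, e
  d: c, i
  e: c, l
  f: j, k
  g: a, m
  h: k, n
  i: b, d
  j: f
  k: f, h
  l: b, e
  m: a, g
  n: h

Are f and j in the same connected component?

Yes

From f we can reach f, h, j, k, n, which includes j.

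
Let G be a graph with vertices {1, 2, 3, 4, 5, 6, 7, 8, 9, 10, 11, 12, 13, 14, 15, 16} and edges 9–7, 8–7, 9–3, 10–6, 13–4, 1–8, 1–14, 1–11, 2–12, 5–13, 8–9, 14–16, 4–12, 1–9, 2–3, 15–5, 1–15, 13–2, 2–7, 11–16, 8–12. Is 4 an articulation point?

Deleting 4 leaves 2 components (was 2), so 4 is not a cut vertex.

No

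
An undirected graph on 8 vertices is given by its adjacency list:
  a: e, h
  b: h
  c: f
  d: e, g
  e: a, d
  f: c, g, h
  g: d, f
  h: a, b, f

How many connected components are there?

1

Starting from a we can reach a, b, c, d, e, f, g, h. That is one component of size 8.
Total: 1 component.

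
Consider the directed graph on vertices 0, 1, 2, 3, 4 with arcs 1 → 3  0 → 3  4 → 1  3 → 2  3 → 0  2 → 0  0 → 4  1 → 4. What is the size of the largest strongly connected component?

{0, 1, 2, 3, 4} are all mutually reachable — one SCC of size 5.
The largest has 5 vertices.

5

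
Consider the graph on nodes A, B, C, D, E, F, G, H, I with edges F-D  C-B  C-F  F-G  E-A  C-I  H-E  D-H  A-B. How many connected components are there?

1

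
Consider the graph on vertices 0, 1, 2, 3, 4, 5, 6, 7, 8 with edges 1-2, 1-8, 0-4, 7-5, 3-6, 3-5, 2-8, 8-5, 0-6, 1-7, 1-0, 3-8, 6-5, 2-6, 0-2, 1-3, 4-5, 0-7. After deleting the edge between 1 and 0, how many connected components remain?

1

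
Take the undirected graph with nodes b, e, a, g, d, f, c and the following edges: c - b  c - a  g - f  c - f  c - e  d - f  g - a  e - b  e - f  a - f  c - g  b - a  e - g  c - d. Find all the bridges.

none

The edges on the cycle c-e-g-a-f-c are not bridges since each lies on that cycle.
Every edge lies on some cycle, so there are no bridges.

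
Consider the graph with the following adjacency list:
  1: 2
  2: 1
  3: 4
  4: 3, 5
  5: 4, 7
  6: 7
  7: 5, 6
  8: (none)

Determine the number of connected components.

3

8 is isolated — a component by itself.
Starting from 1 we can reach 1, 2. That is one component of size 2.
Starting from 3 we can reach 3, 4, 5, 6, 7. That is one component of size 5.
Total: 3 components.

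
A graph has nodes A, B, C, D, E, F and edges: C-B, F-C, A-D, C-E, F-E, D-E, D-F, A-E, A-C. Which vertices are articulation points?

Removing C increases the component count from 1 to 2, so C is a cut vertex.
By contrast removing A leaves 1 component; it is not a cut vertex. No other vertex is a cut vertex either.

C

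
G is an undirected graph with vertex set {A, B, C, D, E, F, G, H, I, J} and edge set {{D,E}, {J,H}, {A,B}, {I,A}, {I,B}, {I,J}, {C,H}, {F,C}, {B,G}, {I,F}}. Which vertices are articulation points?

B, I

Removing B increases the component count from 2 to 3, so B is a cut vertex.
Removing I increases the component count from 2 to 3, so I is a cut vertex.
By contrast removing F leaves 2 components; it is not a cut vertex. No other vertex is a cut vertex either.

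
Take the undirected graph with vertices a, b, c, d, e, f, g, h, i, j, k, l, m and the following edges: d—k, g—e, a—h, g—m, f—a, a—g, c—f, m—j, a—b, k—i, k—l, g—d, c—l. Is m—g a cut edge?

Yes

Removing m—g leaves no path between m and g: the component count goes from 1 to 2. So it is a bridge.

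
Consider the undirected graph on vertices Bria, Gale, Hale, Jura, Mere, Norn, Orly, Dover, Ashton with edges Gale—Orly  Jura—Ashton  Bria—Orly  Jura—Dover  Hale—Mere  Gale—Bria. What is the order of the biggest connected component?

Norn is isolated — a component by itself.
Starting from Hale we can reach Hale, Mere. That is one component of size 2.
Starting from Jura we can reach Jura, Dover, Ashton. That is one component of size 3.
Starting from Bria we can reach Bria, Gale, Orly. That is one component of size 3.
The largest has 3 vertices.

3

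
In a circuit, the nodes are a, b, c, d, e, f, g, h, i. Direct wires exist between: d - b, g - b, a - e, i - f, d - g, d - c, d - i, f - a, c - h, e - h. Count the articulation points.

Removing d increases the component count from 1 to 2, so d is a cut vertex.
By contrast removing c leaves 1 component; it is not a cut vertex. No other vertex is a cut vertex either.

1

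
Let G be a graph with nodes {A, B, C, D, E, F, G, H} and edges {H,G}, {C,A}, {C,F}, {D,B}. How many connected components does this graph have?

4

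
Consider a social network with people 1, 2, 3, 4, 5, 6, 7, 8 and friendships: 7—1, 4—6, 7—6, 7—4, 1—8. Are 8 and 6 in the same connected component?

From 8 we can reach 1, 4, 6, 7, 8, which includes 6.

Yes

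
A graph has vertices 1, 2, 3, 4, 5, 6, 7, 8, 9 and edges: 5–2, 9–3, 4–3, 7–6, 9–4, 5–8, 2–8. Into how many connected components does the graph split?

4

1 is isolated — a component by itself.
Starting from 6 we can reach 6, 7. That is one component of size 2.
Starting from 3 we can reach 3, 4, 9. That is one component of size 3.
Starting from 2 we can reach 2, 5, 8. That is one component of size 3.
Total: 4 components.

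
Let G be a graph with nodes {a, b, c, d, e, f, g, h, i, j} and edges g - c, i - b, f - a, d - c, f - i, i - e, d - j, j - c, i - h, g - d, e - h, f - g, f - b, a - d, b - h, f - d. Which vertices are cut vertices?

Removing f increases the component count from 1 to 2, so f is a cut vertex.
By contrast removing i leaves 1 component; it is not a cut vertex. No other vertex is a cut vertex either.

f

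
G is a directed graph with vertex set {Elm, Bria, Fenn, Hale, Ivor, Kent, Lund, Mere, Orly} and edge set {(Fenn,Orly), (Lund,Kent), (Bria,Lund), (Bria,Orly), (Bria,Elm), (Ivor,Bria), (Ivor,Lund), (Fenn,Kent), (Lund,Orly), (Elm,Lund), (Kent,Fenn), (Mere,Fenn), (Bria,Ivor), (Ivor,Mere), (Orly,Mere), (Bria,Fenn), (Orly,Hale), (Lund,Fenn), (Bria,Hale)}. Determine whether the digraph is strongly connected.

There is no directed path from Mere to Ivor, so the graph is not strongly connected.

No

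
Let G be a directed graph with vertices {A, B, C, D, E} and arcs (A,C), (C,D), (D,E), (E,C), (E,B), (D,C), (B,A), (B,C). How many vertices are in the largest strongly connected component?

5

{A, B, C, D, E} are all mutually reachable — one SCC of size 5.
The largest has 5 vertices.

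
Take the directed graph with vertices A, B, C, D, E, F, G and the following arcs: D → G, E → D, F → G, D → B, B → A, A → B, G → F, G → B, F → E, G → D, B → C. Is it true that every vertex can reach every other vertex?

No

There is no directed path from B to G, so the graph is not strongly connected.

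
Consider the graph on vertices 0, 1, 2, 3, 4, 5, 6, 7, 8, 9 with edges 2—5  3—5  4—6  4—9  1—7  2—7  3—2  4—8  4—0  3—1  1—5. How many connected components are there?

2

Starting from 1 we can reach 1, 2, 3, 5, 7. That is one component of size 5.
Starting from 0 we can reach 0, 4, 6, 8, 9. That is one component of size 5.
Total: 2 components.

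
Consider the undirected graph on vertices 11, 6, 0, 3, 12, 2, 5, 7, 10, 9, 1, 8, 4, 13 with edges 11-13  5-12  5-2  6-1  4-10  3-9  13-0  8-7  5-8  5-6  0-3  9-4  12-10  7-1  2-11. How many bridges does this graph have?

0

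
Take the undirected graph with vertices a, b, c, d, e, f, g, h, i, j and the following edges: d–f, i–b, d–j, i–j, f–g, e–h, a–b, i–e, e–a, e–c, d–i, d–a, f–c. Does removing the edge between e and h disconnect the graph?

Yes

Removing e–h leaves no path between e and h: the component count goes from 1 to 2. So it is a bridge.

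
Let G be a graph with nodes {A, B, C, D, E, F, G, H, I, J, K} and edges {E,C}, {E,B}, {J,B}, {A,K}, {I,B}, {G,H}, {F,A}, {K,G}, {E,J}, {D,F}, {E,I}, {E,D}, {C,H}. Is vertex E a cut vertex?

Deleting E raises the number of components from 1 to 2, so E is a cut vertex.

Yes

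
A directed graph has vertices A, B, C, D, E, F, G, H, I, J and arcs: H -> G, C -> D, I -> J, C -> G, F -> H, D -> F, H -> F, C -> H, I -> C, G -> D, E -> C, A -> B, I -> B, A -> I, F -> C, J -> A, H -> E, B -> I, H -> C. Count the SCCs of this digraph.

2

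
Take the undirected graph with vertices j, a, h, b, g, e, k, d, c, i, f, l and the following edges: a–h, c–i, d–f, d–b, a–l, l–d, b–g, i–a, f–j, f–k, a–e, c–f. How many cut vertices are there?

4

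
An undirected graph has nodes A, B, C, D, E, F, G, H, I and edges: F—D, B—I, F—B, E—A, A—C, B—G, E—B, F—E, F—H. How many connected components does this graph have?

1

Starting from A we can reach A, B, C, D, E, F, G, H, I. That is one component of size 9.
Total: 1 component.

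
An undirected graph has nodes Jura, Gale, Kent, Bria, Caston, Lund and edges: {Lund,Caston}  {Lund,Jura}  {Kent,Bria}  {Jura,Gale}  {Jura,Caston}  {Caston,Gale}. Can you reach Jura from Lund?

From Lund we can reach Gale, Jura, Lund, Caston, which includes Jura.

Yes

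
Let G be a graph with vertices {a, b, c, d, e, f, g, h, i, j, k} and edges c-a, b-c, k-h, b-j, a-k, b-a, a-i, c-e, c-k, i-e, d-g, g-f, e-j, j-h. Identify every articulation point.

g

Removing g increases the component count from 2 to 3, so g is a cut vertex.
By contrast removing k leaves 2 components; it is not a cut vertex. No other vertex is a cut vertex either.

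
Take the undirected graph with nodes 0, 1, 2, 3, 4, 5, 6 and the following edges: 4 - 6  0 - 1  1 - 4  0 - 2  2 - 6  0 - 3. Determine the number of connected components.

2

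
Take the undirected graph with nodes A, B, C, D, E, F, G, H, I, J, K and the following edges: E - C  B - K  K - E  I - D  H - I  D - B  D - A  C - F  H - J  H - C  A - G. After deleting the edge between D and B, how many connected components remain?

1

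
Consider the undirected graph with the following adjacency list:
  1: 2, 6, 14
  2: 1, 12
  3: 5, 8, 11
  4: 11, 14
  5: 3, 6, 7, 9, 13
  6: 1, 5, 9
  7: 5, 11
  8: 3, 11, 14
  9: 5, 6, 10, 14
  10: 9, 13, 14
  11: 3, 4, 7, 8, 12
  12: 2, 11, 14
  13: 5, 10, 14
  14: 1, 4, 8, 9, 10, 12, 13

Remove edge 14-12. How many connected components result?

1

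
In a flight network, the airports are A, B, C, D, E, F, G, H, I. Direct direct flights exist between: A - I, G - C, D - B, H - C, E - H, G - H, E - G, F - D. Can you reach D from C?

No

The component containing C is {C, E, G, H}, and D is not in it.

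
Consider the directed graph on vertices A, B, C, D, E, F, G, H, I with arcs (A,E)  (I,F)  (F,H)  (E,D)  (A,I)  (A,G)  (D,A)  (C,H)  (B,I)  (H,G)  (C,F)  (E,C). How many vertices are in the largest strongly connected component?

{A, D, E} are all mutually reachable — one SCC of size 3.
{G} is an SCC by itself.
{B} is an SCC by itself.
{I} is an SCC by itself.
{H} is an SCC by itself.
(and 2 more singleton SCCs)
The largest has 3 vertices.

3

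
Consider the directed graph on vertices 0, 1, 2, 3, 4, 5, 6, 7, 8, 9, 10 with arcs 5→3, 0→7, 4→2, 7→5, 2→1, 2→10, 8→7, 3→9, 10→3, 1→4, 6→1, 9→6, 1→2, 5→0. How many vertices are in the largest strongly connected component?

{1, 2, 3, 4, 6, 9, 10} are all mutually reachable — one SCC of size 7.
{0, 5, 7} are all mutually reachable — one SCC of size 3.
{8} is an SCC by itself.
The largest has 7 vertices.

7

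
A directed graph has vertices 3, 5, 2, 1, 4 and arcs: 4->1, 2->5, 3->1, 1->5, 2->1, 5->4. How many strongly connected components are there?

3

{1, 4, 5} are all mutually reachable — one SCC of size 3.
{3} is an SCC by itself.
{2} is an SCC by itself.
That gives 3 strongly connected components.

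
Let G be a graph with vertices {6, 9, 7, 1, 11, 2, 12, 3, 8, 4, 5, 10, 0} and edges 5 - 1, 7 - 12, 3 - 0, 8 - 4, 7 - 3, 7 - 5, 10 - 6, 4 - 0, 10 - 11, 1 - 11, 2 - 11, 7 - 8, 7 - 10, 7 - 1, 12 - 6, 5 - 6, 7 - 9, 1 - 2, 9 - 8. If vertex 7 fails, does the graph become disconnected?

Yes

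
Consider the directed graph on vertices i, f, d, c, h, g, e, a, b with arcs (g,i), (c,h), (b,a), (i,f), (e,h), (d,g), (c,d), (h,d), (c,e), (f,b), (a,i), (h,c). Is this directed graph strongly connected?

No

There is no directed path from d to c, so the graph is not strongly connected.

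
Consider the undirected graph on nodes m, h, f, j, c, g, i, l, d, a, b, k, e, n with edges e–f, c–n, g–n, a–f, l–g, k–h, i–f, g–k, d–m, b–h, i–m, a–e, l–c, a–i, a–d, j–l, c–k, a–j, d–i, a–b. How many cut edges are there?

The edges on the cycle a-e-f-a are not bridges since each lies on that cycle.
Every edge lies on some cycle, so there are no bridges.

0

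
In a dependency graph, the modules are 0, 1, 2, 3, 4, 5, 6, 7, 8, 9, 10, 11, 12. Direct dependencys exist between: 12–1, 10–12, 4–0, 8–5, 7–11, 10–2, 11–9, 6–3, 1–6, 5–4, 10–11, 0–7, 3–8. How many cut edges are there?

2

The edges on the cycle 10-12-1-6-3-8-5-4-0-7-11-10 are not bridges since each lies on that cycle.
But removing 11–9 disconnects 11 from 9; removing 10–2 disconnects 10 from 2 — these are bridges.
That makes 2 bridges.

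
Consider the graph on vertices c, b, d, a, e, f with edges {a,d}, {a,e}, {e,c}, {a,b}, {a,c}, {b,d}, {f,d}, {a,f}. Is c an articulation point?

No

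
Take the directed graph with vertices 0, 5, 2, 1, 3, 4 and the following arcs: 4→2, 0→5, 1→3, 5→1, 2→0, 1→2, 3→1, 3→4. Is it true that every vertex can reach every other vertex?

Yes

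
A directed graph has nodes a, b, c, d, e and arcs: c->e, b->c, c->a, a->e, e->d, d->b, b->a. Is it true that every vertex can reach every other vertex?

Yes

From a we can reach every vertex (a, b, c, d, e), and every vertex can reach a (a, b, c, d, e). So the whole graph is one strongly connected component.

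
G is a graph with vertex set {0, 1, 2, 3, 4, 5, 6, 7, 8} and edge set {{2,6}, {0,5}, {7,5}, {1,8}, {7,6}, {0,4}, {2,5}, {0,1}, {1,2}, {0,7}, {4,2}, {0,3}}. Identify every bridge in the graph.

0-3, 1-8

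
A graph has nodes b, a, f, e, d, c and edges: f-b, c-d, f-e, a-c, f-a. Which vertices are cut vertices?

Removing a increases the component count from 1 to 2, so a is a cut vertex.
Removing c increases the component count from 1 to 2, so c is a cut vertex.
Removing f increases the component count from 1 to 3, so f is a cut vertex.
By contrast removing b leaves 1 component; it is not a cut vertex. No other vertex is a cut vertex either.

a, c, f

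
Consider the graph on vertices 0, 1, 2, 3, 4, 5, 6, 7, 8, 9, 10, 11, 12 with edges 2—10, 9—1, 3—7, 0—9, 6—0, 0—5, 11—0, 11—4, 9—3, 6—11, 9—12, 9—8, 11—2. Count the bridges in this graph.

10

The edges on the cycle 6-11-0-6 are not bridges since each lies on that cycle.
But removing 9—12 disconnects 9 from 12; removing 0—9 disconnects 0 from 9; removing 9—3 disconnects 9 from 3; removing 8—9 disconnects 8 from 9 — these are bridges.
In total 10 edges are bridges.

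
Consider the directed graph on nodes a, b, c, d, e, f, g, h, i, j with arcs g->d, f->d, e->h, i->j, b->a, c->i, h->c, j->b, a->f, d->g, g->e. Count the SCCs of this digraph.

{a, b, c, d, e, f, g, h, i, j} are all mutually reachable — one SCC of size 10.
That gives 1 strongly connected component.

1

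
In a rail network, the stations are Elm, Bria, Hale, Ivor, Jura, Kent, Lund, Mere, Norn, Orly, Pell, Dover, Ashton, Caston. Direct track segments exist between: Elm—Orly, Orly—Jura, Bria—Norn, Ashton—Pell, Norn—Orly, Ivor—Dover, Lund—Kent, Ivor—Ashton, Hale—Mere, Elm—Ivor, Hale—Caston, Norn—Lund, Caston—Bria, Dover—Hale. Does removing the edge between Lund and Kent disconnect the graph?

Yes

Removing Lund—Kent leaves no path between Lund and Kent: the component count goes from 1 to 2. So it is a bridge.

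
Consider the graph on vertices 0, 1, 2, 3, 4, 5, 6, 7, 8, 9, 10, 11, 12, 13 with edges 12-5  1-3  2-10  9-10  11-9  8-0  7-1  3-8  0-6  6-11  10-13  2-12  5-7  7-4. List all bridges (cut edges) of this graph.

10-13, 4-7

The edges on the cycle 2-12-5-7-1-3-8-0-6-11-9-10-2 are not bridges since each lies on that cycle.
But removing 10-13 disconnects 10 from 13; removing 7-4 disconnects 7 from 4 — these are bridges.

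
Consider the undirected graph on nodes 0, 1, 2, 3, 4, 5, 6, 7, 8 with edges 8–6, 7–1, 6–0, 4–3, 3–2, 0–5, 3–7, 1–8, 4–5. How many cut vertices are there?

Removing 3 increases the component count from 1 to 2, so 3 is a cut vertex.
By contrast removing 6 leaves 1 component; it is not a cut vertex. No other vertex is a cut vertex either.

1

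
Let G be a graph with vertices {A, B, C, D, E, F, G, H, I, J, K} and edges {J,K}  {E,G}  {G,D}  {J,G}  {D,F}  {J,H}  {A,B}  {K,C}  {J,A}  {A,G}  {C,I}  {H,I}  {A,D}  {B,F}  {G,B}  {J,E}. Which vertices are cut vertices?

J

Removing J increases the component count from 1 to 2, so J is a cut vertex.
By contrast removing H leaves 1 component; it is not a cut vertex. No other vertex is a cut vertex either.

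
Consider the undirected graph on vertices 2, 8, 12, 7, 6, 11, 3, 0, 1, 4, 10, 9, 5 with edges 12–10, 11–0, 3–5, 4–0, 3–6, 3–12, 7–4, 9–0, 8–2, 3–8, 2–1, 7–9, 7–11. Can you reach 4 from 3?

No

The component containing 3 is {1, 2, 3, 5, 6, 8, 10, 12}, and 4 is not in it.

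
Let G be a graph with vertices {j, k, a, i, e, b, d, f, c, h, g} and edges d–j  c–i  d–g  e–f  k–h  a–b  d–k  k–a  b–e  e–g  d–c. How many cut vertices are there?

4

Removing c increases the component count from 1 to 2, so c is a cut vertex.
Removing d increases the component count from 1 to 3, so d is a cut vertex.
Removing e increases the component count from 1 to 2, so e is a cut vertex.
Likewise k is a cut vertex.
By contrast removing i leaves 1 component; it is not a cut vertex. No other vertex is a cut vertex either.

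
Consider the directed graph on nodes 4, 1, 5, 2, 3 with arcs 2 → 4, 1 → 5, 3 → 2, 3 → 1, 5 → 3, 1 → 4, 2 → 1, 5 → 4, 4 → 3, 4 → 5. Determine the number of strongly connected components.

1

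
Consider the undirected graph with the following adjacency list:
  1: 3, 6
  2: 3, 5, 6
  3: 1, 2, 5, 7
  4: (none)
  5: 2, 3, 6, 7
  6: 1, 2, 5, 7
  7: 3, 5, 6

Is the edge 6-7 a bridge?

After removing 6-7, the path 6-5-7 still connects them, so the edge is not a bridge.

No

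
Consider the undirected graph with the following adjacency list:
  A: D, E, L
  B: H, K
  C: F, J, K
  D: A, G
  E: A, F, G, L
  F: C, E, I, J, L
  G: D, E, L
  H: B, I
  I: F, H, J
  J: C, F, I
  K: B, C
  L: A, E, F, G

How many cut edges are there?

The edges on the cycle L-A-D-G-L are not bridges since each lies on that cycle.
Every edge lies on some cycle, so there are no bridges.

0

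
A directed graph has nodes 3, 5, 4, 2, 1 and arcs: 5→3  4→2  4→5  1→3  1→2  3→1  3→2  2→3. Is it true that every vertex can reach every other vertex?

No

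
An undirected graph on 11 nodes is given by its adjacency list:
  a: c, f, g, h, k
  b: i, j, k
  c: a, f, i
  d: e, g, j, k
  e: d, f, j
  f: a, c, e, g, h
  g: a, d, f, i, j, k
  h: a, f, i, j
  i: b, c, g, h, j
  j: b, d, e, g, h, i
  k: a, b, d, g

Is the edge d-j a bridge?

No

After removing d-j, the path d-e-j still connects them, so the edge is not a bridge.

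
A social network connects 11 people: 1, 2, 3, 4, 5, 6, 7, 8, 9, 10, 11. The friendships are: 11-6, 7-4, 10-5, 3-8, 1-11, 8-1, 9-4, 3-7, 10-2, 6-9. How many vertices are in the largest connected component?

8

Starting from 2 we can reach 2, 5, 10. That is one component of size 3.
Starting from 1 we can reach 1, 3, 4, 6, 7, 8, 9, 11. That is one component of size 8.
The largest has 8 vertices.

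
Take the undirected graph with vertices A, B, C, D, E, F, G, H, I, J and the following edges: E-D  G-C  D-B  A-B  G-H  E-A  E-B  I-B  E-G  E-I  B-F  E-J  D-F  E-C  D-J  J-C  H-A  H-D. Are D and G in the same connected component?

From D we can reach A, B, C, D, E, F, G, H, I, J, which includes G.

Yes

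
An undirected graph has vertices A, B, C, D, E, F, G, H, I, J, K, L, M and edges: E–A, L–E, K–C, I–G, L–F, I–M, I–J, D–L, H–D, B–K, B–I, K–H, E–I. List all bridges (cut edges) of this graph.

The edges on the cycle B-K-H-D-L-E-I-B are not bridges since each lies on that cycle.
But removing A–E disconnects A from E; removing I–G disconnects I from G; removing M–I disconnects M from I; removing C–K disconnects C from K — these are bridges.
In total 6 edges are bridges.

A-E, C-K, F-L, G-I, I-J, I-M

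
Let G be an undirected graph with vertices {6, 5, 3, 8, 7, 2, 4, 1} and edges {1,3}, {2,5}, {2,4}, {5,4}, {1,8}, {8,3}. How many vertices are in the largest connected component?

3

6 is isolated — a component by itself.
7 is isolated — a component by itself.
Starting from 1 we can reach 1, 3, 8. That is one component of size 3.
Starting from 2 we can reach 2, 4, 5. That is one component of size 3.
The largest has 3 vertices.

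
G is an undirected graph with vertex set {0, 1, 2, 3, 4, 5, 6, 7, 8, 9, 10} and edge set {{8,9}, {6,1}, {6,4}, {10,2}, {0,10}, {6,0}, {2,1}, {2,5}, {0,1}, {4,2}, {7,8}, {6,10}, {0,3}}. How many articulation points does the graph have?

3

Removing 0 increases the component count from 2 to 3, so 0 is a cut vertex.
Removing 2 increases the component count from 2 to 3, so 2 is a cut vertex.
Removing 8 increases the component count from 2 to 3, so 8 is a cut vertex.
By contrast removing 4 leaves 2 components; it is not a cut vertex. No other vertex is a cut vertex either.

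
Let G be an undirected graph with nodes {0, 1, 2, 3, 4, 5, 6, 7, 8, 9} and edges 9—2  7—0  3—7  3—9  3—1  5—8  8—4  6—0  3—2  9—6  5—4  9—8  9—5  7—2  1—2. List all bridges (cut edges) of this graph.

none

The edges on the cycle 3-7-0-6-9-3 are not bridges since each lies on that cycle.
Every edge lies on some cycle, so there are no bridges.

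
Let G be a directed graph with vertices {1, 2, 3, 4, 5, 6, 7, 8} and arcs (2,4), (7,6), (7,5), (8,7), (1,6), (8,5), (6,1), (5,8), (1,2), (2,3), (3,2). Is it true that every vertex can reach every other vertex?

No

There is no directed path from 3 to 1, so the graph is not strongly connected.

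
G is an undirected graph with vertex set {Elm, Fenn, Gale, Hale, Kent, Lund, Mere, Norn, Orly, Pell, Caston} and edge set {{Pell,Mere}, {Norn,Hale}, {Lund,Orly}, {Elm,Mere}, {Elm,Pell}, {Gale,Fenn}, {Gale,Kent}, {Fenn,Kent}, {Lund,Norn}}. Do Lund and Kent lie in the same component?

No

The component containing Lund is {Hale, Lund, Norn, Orly}, and Kent is not in it.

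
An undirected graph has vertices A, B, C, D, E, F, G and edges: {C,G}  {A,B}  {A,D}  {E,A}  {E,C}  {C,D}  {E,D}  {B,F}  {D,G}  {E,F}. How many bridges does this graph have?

0

The edges on the cycle E-A-B-F-E are not bridges since each lies on that cycle.
Every edge lies on some cycle, so there are no bridges.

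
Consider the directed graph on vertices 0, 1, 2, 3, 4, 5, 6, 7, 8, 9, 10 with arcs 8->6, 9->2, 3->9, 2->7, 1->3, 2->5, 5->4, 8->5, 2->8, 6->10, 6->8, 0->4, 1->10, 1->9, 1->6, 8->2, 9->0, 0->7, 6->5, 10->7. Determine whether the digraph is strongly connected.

No

There is no directed path from 0 to 3, so the graph is not strongly connected.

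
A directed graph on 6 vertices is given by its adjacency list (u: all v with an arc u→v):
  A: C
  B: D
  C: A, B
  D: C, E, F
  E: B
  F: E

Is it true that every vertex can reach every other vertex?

Yes

From A we can reach every vertex (A, B, C, D, E, F), and every vertex can reach A (A, B, C, D, E, F). So the whole graph is one strongly connected component.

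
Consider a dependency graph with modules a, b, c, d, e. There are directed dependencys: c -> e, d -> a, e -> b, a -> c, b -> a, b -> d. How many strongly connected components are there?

{a, b, c, d, e} are all mutually reachable — one SCC of size 5.
That gives 1 strongly connected component.

1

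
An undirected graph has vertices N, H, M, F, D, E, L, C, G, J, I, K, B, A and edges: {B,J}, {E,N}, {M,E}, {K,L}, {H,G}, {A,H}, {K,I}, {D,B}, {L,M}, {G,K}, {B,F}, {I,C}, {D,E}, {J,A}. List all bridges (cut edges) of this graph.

B-F, C-I, E-N, I-K

The edges on the cycle D-B-J-A-H-G-K-L-M-E-D are not bridges since each lies on that cycle.
But removing B - F disconnects B from F; removing I - K disconnects I from K; removing E - N disconnects E from N; removing I - C disconnects I from C — these are bridges.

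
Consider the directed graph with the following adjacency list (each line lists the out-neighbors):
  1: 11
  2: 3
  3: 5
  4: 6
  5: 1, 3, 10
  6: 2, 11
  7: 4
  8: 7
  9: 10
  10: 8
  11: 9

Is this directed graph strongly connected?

Yes

From 6 we can reach every vertex (1, 2, 3, 4, 5, 6, 7, 8, 9, 10, 11), and every vertex can reach 6 (1, 2, 3, 4, 5, 6, 7, 8, 9, 10, 11). So the whole graph is one strongly connected component.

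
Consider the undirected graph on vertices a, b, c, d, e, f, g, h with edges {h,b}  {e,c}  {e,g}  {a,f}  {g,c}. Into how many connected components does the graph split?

4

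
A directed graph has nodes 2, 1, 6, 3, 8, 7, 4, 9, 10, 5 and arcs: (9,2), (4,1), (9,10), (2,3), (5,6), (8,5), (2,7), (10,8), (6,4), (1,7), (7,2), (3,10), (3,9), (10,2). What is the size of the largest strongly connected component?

10

{1, 2, 3, 4, 5, 6, 7, 8, 9, 10} are all mutually reachable — one SCC of size 10.
The largest has 10 vertices.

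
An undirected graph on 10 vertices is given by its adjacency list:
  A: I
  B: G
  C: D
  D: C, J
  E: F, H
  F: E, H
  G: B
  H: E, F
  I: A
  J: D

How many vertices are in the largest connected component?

Starting from B we can reach B, G. That is one component of size 2.
Starting from A we can reach A, I. That is one component of size 2.
Starting from C we can reach C, D, J. That is one component of size 3.
Starting from E we can reach E, F, H. That is one component of size 3.
The largest has 3 vertices.

3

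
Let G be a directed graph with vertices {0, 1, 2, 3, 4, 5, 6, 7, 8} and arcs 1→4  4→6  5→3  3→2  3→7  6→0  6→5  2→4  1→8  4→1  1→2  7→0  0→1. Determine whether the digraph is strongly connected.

There is no directed path from 8 to 0, so the graph is not strongly connected.

No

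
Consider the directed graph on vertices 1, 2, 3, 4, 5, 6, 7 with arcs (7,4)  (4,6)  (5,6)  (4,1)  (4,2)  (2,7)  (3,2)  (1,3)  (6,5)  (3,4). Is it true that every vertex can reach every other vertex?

There is no directed path from 6 to 2, so the graph is not strongly connected.

No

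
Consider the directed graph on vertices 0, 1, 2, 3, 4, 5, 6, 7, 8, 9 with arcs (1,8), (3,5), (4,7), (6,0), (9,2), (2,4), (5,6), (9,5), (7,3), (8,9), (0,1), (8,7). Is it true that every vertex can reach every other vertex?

From 8 we can reach every vertex (0, 1, 2, 3, 4, 5, 6, 7, 8, 9), and every vertex can reach 8 (0, 1, 2, 3, 4, 5, 6, 7, 8, 9). So the whole graph is one strongly connected component.

Yes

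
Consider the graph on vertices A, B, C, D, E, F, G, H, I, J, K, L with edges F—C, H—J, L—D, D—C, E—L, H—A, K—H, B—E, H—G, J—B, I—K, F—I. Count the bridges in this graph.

The edges on the cycle F-I-K-H-J-B-E-L-D-C-F are not bridges since each lies on that cycle.
But removing A—H disconnects A from H; removing G—H disconnects G from H — these are bridges.
That makes 2 bridges.

2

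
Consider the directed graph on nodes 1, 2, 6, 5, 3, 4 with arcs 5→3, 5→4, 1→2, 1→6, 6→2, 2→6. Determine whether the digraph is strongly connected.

No

There is no directed path from 1 to 5, so the graph is not strongly connected.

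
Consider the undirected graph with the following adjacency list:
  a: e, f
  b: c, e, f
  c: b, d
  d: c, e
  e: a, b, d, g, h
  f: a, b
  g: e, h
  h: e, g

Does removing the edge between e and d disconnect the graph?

No

After removing e-d, the path e-b-c-d still connects them, so the edge is not a bridge.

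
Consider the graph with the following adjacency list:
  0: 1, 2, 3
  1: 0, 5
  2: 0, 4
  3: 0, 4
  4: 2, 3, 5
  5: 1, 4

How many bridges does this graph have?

The edges on the cycle 5-4-2-0-1-5 are not bridges since each lies on that cycle.
Every edge lies on some cycle, so there are no bridges.

0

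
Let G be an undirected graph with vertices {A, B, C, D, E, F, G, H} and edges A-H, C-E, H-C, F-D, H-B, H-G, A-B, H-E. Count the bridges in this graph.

2

The edges on the cycle A-H-B-A are not bridges since each lies on that cycle.
But removing F-D disconnects F from D; removing H-G disconnects H from G — these are bridges.
That makes 2 bridges.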